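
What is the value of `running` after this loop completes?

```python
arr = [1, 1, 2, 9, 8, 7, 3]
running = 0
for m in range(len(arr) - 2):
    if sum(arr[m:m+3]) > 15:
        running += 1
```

Count windows with sum > 15
`running` takes the values: 0 → 1 → 2 → 3

Answer: 3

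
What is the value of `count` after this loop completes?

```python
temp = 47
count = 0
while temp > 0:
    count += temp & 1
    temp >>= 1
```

Count set bits in 47 (binary: 0b101111)
`count` takes the values: 0 → 1 → 2 → 3 → 4 → 5

Answer: 5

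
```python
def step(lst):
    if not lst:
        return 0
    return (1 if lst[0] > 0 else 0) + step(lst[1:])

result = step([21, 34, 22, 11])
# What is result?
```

Count of positive elements in [21, 34, 22, 11] = 4

Answer: 4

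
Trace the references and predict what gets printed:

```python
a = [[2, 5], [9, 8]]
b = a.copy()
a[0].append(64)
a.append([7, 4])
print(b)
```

Key concept: shallow copy with nested lists.
Step by step:
`a = [[2, 5], [9, 8]]` → a = [[2, 5], [9, 8]]
`b = a.copy()` → b = [[2, 5], [9, 8]]
`a[0].append(64)` → a = [[2, 5, 64], [9, 8]]; b = [[2, 5, 64], [9, 8]]
`a.append([7, 4])` → a = [[2, 5, 64], [9, 8], [7, 4]]
`print(b)` → prints [[2, 5, 64], [9, 8]]

Answer: [[2, 5, 64], [9, 8]]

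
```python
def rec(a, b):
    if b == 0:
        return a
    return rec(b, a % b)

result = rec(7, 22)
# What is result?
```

rec(7, 22) -> rec(22, 7) -> rec(7, 1) -> rec(1, 0) -> 1

Answer: 1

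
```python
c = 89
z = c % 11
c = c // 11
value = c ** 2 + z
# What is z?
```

Trace:
`c = 89` → c = 89
`z = c % 11` → z = 1
`c = c // 11` → c = 8
`value = c ** 2 + z` → value = 65
So z = 1

Answer: 1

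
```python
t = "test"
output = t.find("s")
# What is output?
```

Trace:
`t = "test"` → t = 'test'
`output = t.find("s")` → output = 2
So output = 2

Answer: 2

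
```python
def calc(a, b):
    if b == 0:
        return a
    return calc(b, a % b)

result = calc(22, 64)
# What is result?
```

calc(22, 64) -> calc(64, 22) -> calc(22, 20) -> calc(20, 2) -> calc(2, 0) -> 2

Answer: 2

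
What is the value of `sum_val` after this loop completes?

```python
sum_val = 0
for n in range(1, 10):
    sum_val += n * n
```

Sum of squares 1² to 9² = 285
`sum_val` takes the values: 0 → 1 → 5 → 14 → 30 → 55 → 91 → 140 → 204 → 285

Answer: 285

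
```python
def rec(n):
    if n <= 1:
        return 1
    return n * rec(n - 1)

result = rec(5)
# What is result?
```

rec(5) = 5 * 4 * 3 * 2 * 1 = 120

Answer: 120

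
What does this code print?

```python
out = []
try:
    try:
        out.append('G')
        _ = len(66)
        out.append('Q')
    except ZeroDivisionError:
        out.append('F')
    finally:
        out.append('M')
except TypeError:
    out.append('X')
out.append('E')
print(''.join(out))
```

Execution trace: 'G' (try body) → 'M' (finally) → 'X' (outer except TypeError) → 'E' (after the try/except). Output: GMXE

Answer: GMXE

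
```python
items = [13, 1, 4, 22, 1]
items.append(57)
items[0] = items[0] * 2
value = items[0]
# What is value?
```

Trace:
`items = [13, 1, 4, 22, 1]` → items = [13, 1, 4, 22, 1]
`items.append(57)` → items = [13, 1, 4, 22, 1, 57]
`items[0] = items[0] * 2` → items = [26, 1, 4, 22, 1, 57]
`value = items[0]` → value = 26
So value = 26

Answer: 26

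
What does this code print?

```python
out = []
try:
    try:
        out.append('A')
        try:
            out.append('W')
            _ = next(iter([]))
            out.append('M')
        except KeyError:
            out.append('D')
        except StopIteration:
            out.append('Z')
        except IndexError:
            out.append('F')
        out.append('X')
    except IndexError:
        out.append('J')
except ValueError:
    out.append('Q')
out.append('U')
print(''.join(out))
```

Execution trace: 'A' (try body) → 'W' (inner try body) → 'Z' (inner except StopIteration) → 'X' (try body, no exception) → 'U' (after the try/except). Output: AWZXU

Answer: AWZXU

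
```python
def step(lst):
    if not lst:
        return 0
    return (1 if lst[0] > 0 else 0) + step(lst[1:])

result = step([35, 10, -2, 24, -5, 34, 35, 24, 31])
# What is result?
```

Count of positive elements in [35, 10, -2, 24, -5, 34, 35, 24, 31] = 7

Answer: 7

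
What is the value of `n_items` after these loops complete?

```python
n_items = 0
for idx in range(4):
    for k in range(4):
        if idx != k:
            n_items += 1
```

4² - 4 (exclude diagonal)
`n_items` takes the values: 0 → 1 → 2 → 3 → 4 → 5 → 6 → 7 → 8 → 9 → 10 → 11 → 12

Answer: 12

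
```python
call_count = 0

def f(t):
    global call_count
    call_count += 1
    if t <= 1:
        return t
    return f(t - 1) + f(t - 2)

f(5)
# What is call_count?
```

Calls(t) = 1 + Calls(t-1) + Calls(t-2); Calls(0)=Calls(1)=1. For t=5 this gives 15.

Answer: 15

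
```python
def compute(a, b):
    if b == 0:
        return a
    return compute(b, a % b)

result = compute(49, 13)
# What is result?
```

compute(49, 13) -> compute(13, 10) -> compute(10, 3) -> compute(3, 1) -> compute(1, 0) -> 1

Answer: 1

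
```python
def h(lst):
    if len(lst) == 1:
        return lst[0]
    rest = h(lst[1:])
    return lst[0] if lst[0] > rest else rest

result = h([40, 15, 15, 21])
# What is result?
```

Recursive max over [40, 15, 15, 21] = 40

Answer: 40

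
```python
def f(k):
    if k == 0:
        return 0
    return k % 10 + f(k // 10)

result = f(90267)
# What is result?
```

Sum of digits of 90267: 7 + 6 + 2 + 0 + 9 = 24

Answer: 24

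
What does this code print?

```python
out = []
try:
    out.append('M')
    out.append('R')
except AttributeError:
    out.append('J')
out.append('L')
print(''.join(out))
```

Execution trace: 'M' (try body) → 'R' (try body, no exception) → 'L' (after the try/except). Output: MRL

Answer: MRL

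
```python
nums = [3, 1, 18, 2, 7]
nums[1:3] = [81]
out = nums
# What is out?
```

Trace:
`nums = [3, 1, 18, 2, 7]` → nums = [3, 1, 18, 2, 7]
`nums[1:3] = [81]` → nums = [3, 81, 2, 7]
`out = nums` → out = [3, 81, 2, 7]
So out = [3, 81, 2, 7]

Answer: [3, 81, 2, 7]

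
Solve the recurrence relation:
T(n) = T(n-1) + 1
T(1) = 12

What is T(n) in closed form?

Unrolling: T(n) = T(1) + 1·(n-1) = 12 + 1(n-1) = n + 11.

Answer: T(n) = n + 11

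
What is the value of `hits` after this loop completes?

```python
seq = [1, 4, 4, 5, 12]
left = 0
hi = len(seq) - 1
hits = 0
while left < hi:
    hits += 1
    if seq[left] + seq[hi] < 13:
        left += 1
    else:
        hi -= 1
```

Steps to find pair summing to 13
`hits` takes the values: 0 → 1 → 2 → 3 → 4

Answer: 4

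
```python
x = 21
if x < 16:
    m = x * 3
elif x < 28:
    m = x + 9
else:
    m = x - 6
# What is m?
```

Trace:
`x = 21` → x = 21
`if x < 16: ...` → x < 16 is False, x < 28 is True → m = 30
So m = 30

Answer: 30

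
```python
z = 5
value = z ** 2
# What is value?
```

Trace:
`z = 5` → z = 5
`value = z ** 2` → value = 25
So value = 25

Answer: 25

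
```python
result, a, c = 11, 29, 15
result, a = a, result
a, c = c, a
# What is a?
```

Trace:
`result, a, c = 11, 29, 15` → result = 11; a = 29; c = 15
`result, a = a, result` → result = 29; a = 11
`a, c = c, a` → a = 15; c = 11
So a = 15

Answer: 15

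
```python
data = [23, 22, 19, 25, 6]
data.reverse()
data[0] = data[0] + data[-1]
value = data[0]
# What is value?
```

Trace:
`data = [23, 22, 19, 25, 6]` → data = [23, 22, 19, 25, 6]
`data.reverse()` → data = [6, 25, 19, 22, 23]
`data[0] = data[0] + data[-1]` → data = [29, 25, 19, 22, 23]
`value = data[0]` → value = 29
So value = 29

Answer: 29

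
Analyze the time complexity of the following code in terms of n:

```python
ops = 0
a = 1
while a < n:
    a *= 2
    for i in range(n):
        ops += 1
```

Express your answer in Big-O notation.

Each loop level contributes: log n × n. Multiplying the contributions gives O(n log n).

Answer: O(n log n)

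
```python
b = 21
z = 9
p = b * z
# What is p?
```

Trace:
`b = 21` → b = 21
`z = 9` → z = 9
`p = b * z` → p = 189
So p = 189

Answer: 189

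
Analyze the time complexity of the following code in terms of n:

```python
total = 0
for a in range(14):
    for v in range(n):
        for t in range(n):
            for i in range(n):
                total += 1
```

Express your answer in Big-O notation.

Each loop level contributes: 1 × n × n × n. Multiplying the contributions gives O(n^3).

Answer: O(n^3)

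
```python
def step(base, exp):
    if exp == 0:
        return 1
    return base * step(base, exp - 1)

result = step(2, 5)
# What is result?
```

step(2, 5) = 2 * 2 * 2 * 2 * 2 = 32

Answer: 32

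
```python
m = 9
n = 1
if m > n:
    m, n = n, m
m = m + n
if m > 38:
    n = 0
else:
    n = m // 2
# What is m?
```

Trace:
`m = 9` → m = 9
`n = 1` → n = 1
`if m > n: ...` → m > n is True → m = 1; n = 9
`m = m + n` → m = 10
`if m > 38: ...` → m > 38 is False, take else branch → n = 5
So m = 10

Answer: 10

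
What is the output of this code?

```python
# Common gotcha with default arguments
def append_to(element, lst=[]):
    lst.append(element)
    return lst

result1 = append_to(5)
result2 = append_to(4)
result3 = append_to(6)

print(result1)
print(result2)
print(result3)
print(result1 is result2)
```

Key concept: mutable default argument gotcha.
Step by step:
`result1 = append_to(5)` → result1 = [5]
`result2 = append_to(4)` → result1 = [5, 4] (same object as result2); result2 = [5, 4] (same object as result1)
`result3 = append_to(6)` → result1 = [5, 4, 6] (same object as result2, result3); result2 = [5, 4, 6] (same object as result1, result3); result3 = [5, 4, 6] (same object as result1, result2)
`print(result1)` → prints [5, 4, 6]
`print(result2)` → prints [5, 4, 6]
`print(result3)` → prints [5, 4, 6]
`print(result1 is result2)` → prints True

Answer:
[5, 4, 6]
[5, 4, 6]
[5, 4, 6]
True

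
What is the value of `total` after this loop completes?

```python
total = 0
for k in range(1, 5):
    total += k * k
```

Sum of squares 1² to 4² = 30
`total` takes the values: 0 → 1 → 5 → 14 → 30

Answer: 30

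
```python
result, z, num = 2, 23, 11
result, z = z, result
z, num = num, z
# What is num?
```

Trace:
`result, z, num = 2, 23, 11` → result = 2; z = 23; num = 11
`result, z = z, result` → result = 23; z = 2
`z, num = num, z` → z = 11; num = 2
So num = 2

Answer: 2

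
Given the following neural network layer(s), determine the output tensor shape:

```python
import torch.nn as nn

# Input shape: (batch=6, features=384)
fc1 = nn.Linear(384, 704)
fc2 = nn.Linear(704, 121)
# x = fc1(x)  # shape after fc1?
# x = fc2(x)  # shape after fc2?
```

Input: (6, 384) -> after fc1: (6, 704) -> Output: (6, 121)

Answer: (6, 121)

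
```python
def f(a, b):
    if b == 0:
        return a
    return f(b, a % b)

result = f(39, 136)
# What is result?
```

f(39, 136) -> f(136, 39) -> f(39, 19) -> f(19, 1) -> f(1, 0) -> 1

Answer: 1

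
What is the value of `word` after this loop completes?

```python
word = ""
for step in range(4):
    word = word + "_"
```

Repeat '_' 4 times
`word` takes the values: "" → "_" → "__" → "___" → "____"

Answer: "____"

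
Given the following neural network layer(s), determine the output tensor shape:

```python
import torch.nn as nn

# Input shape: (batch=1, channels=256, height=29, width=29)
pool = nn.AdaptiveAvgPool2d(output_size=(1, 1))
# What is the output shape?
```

Input: (1, 256, 29, 29) -> Output: (1, 256, 1, 1)

Answer: (1, 256, 1, 1)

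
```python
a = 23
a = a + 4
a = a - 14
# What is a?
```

Trace:
`a = 23` → a = 23
`a = a + 4` → a = 27
`a = a - 14` → a = 13
So a = 13

Answer: 13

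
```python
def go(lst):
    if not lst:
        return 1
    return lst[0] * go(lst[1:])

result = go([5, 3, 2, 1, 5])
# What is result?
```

Product over [5, 3, 2, 1, 5] = 5 * 3 * 2 * 1 * 5 = 150

Answer: 150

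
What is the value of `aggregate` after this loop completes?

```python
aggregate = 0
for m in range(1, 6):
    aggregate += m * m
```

Sum of squares 1² to 5² = 55
`aggregate` takes the values: 0 → 1 → 5 → 14 → 30 → 55

Answer: 55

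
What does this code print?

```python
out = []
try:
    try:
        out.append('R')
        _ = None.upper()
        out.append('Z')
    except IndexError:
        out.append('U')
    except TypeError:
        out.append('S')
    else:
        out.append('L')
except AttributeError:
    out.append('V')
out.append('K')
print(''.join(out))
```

Execution trace: 'R' (inner try body) → 'V' (outer except AttributeError) → 'K' (after the try/except). Output: RVK

Answer: RVK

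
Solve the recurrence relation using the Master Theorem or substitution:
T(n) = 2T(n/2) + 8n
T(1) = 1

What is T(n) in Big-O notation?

By Master Theorem: a=2, b=2, f(n)=8n. Since log_2(2) = 1 and f(n) = Θ(n^1), Case 2 applies. T(n) = O(n log n).

Answer: O(n log n)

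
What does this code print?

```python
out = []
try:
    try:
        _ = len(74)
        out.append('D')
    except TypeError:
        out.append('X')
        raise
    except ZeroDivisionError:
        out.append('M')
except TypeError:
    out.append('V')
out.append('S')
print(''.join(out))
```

Execution trace: 'X' (inner except TypeError) → 'V' (outer except TypeError) → 'S' (after the try/except). Output: XVS

Answer: XVS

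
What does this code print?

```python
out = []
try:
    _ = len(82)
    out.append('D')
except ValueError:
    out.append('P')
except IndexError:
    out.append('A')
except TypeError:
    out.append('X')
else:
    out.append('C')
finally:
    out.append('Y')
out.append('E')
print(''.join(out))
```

Execution trace: 'X' (except TypeError) → 'Y' (finally) → 'E' (after the try/except). Output: XYE

Answer: XYE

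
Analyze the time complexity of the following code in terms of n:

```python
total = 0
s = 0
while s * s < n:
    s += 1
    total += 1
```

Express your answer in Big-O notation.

Each loop level contributes: √n. Multiplying the contributions gives O(√n).

Answer: O(√n)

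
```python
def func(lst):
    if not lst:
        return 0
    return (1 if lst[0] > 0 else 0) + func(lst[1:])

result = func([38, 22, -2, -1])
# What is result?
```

Count of positive elements in [38, 22, -2, -1] = 2

Answer: 2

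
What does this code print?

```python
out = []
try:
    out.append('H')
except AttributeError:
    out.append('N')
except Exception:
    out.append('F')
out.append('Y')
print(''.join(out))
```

Execution trace: 'H' (try body, no exception) → 'Y' (after the try/except). Output: HY

Answer: HY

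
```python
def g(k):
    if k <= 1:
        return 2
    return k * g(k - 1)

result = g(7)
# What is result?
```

g(7) = 7 * 6 * 5 * 4 * 3 * 2 * 2 = 10080

Answer: 10080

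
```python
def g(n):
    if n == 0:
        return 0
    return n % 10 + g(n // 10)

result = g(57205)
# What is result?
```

Sum of digits of 57205: 5 + 0 + 2 + 7 + 5 = 19

Answer: 19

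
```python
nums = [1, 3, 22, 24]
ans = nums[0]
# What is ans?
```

Trace:
`nums = [1, 3, 22, 24]` → nums = [1, 3, 22, 24]
`ans = nums[0]` → ans = 1
So ans = 1

Answer: 1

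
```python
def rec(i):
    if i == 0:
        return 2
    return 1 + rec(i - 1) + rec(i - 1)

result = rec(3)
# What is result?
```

rec(i) = 1 + 2·rec(i-1), rec(0)=2. Closed form: (2+1)·2^3 - 1 = 23.

Answer: 23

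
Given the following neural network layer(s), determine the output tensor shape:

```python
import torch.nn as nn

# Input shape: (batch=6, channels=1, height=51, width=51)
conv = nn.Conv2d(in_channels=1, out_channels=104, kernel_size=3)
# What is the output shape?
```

Input: (6, 1, 51, 51) -> Output: (6, 104, 49, 49)

Answer: (6, 104, 49, 49)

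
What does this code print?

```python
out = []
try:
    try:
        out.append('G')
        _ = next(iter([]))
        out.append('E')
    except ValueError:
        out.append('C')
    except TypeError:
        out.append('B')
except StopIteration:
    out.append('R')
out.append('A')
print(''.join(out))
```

Execution trace: 'G' (try body) → 'R' (outer except StopIteration) → 'A' (after the try/except). Output: GRA

Answer: GRA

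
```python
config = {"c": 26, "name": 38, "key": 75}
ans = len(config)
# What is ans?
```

Trace:
`config = {"c": 26, "name": 38, "key": 75}` → config = {'c': 26, 'name': 38, 'key': 75}
`ans = len(config)` → ans = 3
So ans = 3

Answer: 3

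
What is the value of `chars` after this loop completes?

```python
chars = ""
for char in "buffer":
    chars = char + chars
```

Reverse 'buffer'
`chars` takes the values: "" → "b" → "ub" → "fub" → "ffub" → "effub" → "reffub"

Answer: "reffub"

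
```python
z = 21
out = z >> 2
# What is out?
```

Trace:
`z = 21` → z = 21
`out = z >> 2` → out = 5
So out = 5

Answer: 5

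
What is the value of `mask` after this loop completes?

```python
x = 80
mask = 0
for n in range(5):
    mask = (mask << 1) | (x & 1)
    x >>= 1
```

Reverse lowest 5 bits of 80
`mask` takes the values: 0 → 1

Answer: 1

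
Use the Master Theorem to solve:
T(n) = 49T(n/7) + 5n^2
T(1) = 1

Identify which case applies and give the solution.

a=49, b=7, f(n)=5n^2. log_7(49) = 2. Since c=2 = 2, Case 2 applies: T(n) = Θ(n^log_b(a) · log n) = O(n^2 log n).

Answer: O(n^2 log n) - Case 2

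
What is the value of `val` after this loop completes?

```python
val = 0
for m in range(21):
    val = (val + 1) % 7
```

Increment mod 7, 21 times = 0
`val` takes the values: 0 → 1 → 2 → 3 → 4 → 5 → 6 → 0 → 1 → 2 → 3 → 4 → 5 → 6 → 0 → 1 → 2 → 3 → 4 → 5 → 6 → 0

Answer: 0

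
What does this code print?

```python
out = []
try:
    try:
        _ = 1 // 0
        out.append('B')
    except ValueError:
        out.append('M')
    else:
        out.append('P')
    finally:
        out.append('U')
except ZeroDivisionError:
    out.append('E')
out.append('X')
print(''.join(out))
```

Execution trace: 'U' (finally) → 'E' (outer except ZeroDivisionError) → 'X' (after the try/except). Output: UEX

Answer: UEX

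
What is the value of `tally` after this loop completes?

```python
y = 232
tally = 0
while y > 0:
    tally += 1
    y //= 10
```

Count digits by repeated division by 10
`tally` takes the values: 0 → 1 → 2 → 3

Answer: 3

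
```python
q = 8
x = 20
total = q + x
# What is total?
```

Trace:
`q = 8` → q = 8
`x = 20` → x = 20
`total = q + x` → total = 28
So total = 28

Answer: 28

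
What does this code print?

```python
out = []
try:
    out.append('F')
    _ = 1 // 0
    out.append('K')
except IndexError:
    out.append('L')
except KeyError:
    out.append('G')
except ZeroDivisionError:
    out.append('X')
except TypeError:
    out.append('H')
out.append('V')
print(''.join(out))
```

Execution trace: 'F' (try body) → 'X' (except ZeroDivisionError) → 'V' (after the try/except). Output: FXV

Answer: FXV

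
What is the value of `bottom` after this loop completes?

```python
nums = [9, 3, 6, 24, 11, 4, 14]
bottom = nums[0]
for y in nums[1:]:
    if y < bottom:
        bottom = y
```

Minimum of [9, 3, 6, 24, 11, 4, 14]
`bottom` takes the values: 9 → 3

Answer: 3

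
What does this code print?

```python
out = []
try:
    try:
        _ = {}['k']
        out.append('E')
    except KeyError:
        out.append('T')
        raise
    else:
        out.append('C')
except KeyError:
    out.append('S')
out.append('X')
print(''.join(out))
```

Execution trace: 'T' (inner except KeyError) → 'S' (outer except KeyError) → 'X' (after the try/except). Output: TSX

Answer: TSX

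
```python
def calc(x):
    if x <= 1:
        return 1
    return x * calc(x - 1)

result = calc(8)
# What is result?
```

calc(8) = 8 * 7 * 6 * 5 * 4 * 3 * 2 * 1 = 40320

Answer: 40320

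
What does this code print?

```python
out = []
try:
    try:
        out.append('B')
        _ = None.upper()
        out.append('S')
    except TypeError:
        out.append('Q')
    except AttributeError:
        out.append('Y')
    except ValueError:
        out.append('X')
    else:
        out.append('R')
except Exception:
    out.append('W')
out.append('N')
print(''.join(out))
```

Execution trace: 'B' (inner try body) → 'Y' (inner except AttributeError) → 'N' (after the try/except). Output: BYN

Answer: BYN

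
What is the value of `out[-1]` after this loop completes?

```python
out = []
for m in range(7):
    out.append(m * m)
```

Last element of squares 0 to 6
`out` takes the values: [] → [0] → [0, 1] → [0, 1, 4] → [0, 1, 4, 9] → [0, 1, 4, 9, 16] → [0, 1, 4, 9, 16, 25] → [0, 1, 4, 9, 16, 25, 36]
So `out[-1]` = 36

Answer: 36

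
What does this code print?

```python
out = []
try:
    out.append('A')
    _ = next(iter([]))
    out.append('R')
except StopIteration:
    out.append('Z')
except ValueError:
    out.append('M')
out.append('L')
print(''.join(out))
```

Execution trace: 'A' (try body) → 'Z' (except StopIteration) → 'L' (after the try/except). Output: AZL

Answer: AZL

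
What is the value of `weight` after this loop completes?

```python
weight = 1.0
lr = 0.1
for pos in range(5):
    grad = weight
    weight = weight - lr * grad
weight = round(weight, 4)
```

Gradient descent: w = 1.0 * (1 - 0.1)^5
`weight` takes the values: 1.0 → 0.9 → 0.81 → 0.729 → 0.6561 → 0.59049 → 0.5905

Answer: 0.5905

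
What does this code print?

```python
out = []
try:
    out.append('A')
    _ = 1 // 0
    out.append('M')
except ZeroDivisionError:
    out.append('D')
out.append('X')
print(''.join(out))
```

Execution trace: 'A' (try body) → 'D' (except ZeroDivisionError) → 'X' (after the try/except). Output: ADX

Answer: ADX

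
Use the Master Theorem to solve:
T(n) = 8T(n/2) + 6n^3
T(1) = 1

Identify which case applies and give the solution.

a=8, b=2, f(n)=6n^3. log_2(8) = 3. Since c=3 = 3, Case 2 applies: T(n) = Θ(n^log_b(a) · log n) = O(n^3 log n).

Answer: O(n^3 log n) - Case 2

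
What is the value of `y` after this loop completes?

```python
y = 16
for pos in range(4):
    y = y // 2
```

Halve 4 times: 16 // 2^4 = 1
`y` takes the values: 16 → 8 → 4 → 2 → 1

Answer: 1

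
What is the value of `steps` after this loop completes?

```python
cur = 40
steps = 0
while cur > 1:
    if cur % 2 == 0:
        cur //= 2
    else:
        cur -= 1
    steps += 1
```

Steps to reduce 40 to 1
`steps` takes the values: 0 → 1 → 2 → 3 → 4 → 5 → 6

Answer: 6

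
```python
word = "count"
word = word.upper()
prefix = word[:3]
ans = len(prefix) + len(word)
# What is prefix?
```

Trace:
`word = "count"` → word = 'count'
`word = word.upper()` → word = 'COUNT'
`prefix = word[:3]` → prefix = 'COU'
`ans = len(prefix) + len(word)` → ans = 8
So prefix = 'COU'

Answer: 'COU'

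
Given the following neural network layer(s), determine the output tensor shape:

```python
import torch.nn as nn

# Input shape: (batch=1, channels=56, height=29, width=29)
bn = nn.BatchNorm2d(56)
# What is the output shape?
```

Input: (1, 56, 29, 29) -> Output: (1, 56, 29, 29)

Answer: (1, 56, 29, 29)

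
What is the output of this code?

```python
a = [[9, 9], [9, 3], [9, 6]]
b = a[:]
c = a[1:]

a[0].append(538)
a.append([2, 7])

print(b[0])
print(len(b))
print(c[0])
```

Key concept: slice with nested mutation.
Step by step:
`a = [[9, 9], [9, 3], [9, 6]]` → a = [[9, 9], [9, 3], [9, 6]]
`b = a[:]` → b = [[9, 9], [9, 3], [9, 6]]
`c = a[1:]` → c = [[9, 3], [9, 6]]
`a[0].append(538)` → a = [[9, 9, 538], [9, 3], [9, 6]]; b = [[9, 9, 538], [9, 3], [9, 6]]
`a.append([2, 7])` → a = [[9, 9, 538], [9, 3], [9, 6], [2, 7]]
`print(b[0])` → prints [9, 9, 538]
`print(len(b))` → prints 3
`print(c[0])` → prints [9, 3]

Answer:
[9, 9, 538]
3
[9, 3]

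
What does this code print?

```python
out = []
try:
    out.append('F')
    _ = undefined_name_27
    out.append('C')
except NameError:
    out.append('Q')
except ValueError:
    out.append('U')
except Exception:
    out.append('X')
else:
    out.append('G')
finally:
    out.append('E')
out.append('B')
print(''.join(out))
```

Execution trace: 'F' (try body) → 'Q' (except NameError) → 'E' (finally) → 'B' (after the try/except). Output: FQEB

Answer: FQEB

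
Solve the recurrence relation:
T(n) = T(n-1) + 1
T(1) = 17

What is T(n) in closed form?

Unrolling: T(n) = T(1) + 1·(n-1) = 17 + 1(n-1) = n + 16.

Answer: T(n) = n + 16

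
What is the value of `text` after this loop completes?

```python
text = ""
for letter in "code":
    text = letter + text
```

Reverse 'code'
`text` takes the values: "" → "c" → "oc" → "doc" → "edoc"

Answer: "edoc"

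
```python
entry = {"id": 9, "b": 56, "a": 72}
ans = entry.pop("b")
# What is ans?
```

Trace:
`entry = {"id": 9, "b": 56, "a": 72}` → entry = {'id': 9, 'b': 56, 'a': 72}
`ans = entry.pop("b")` → entry = {'id': 9, 'a': 72}; ans = 56
So ans = 56

Answer: 56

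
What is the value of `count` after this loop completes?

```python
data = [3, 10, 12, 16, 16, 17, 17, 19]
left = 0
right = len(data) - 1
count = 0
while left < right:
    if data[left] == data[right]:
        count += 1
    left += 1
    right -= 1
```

Count matching pairs from ends
`count` takes the values: 0 → 1

Answer: 1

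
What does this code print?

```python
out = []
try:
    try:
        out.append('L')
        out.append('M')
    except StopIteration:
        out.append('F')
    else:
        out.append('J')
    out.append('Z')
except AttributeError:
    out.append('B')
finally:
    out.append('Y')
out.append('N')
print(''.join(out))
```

Execution trace: 'L' (inner try body) → 'M' (inner try body, no exception) → 'J' (inner else) → 'Z' (try body, no exception) → 'Y' (finally) → 'N' (after the try/except). Output: LMJZYN

Answer: LMJZYN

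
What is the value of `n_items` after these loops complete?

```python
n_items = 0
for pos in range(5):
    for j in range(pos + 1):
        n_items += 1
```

Triangle: 1 + 2 + ... + 5
`n_items` takes the values: 0 → 1 → 2 → 3 → 4 → 5 → 6 → 7 → 8 → 9 → 10 → 11 → 12 → 13 → 14 → 15

Answer: 15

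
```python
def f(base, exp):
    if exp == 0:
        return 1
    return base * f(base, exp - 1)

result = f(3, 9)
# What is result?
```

f(3, 9) = 3 * 3 * 3 * 3 * 3 * 3 * 3 * 3 * 3 = 19683

Answer: 19683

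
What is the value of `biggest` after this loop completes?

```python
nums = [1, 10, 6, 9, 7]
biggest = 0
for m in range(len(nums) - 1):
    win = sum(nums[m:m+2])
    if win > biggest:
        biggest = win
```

Max sum of 2-element window in [1, 10, 6, 9, 7]
`biggest` takes the values: 0 → 11 → 16

Answer: 16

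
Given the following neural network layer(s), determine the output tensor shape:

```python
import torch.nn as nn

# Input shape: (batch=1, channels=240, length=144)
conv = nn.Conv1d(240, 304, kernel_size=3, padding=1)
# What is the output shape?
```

Input: (1, 240, 144) -> Output: (1, 304, 144)

Answer: (1, 304, 144)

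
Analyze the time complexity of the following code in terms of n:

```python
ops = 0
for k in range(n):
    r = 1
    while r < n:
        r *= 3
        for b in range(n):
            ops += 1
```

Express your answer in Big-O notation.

Each loop level contributes: n × log n × n. Multiplying the contributions gives O(n^2 log n).

Answer: O(n^2 log n)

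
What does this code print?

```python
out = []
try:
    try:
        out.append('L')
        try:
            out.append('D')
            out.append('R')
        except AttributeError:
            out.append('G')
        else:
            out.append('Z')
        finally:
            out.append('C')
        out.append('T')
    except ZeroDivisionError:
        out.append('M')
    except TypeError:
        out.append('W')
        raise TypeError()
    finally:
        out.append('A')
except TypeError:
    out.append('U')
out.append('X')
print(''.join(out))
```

Execution trace: 'L' (try body) → 'D' (inner try body) → 'R' (inner try body, no exception) → 'Z' (inner else) → 'C' (inner finally) → 'T' (try body, no exception) → 'A' (finally) → 'X' (after the try/except). Output: LDRZCTAX

Answer: LDRZCTAX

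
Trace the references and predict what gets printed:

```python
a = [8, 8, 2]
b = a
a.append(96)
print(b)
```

Key concept: basic list aliasing.
Step by step:
`a = [8, 8, 2]` → a = [8, 8, 2]
`b = a` → b = [8, 8, 2] (same object as a)
`a.append(96)` → a = [8, 8, 2, 96] (same object as b); b = [8, 8, 2, 96] (same object as a)
`print(b)` → prints [8, 8, 2, 96]

Answer: [8, 8, 2, 96]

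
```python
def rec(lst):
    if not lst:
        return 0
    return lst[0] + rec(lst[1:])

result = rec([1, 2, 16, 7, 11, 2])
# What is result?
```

1 + 2 + 16 + 7 + 11 + 2 + 0 = 39

Answer: 39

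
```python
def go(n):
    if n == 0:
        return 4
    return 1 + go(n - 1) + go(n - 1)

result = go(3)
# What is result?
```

go(n) = 1 + 2·go(n-1), go(0)=4. Closed form: (4+1)·2^3 - 1 = 39.

Answer: 39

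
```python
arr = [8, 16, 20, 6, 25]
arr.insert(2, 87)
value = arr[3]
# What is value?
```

Trace:
`arr = [8, 16, 20, 6, 25]` → arr = [8, 16, 20, 6, 25]
`arr.insert(2, 87)` → arr = [8, 16, 87, 20, 6, 25]
`value = arr[3]` → value = 20
So value = 20

Answer: 20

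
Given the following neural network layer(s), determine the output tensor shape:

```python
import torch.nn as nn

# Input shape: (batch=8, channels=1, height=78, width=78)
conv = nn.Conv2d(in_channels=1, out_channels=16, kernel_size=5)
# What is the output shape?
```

Input: (8, 1, 78, 78) -> Output: (8, 16, 74, 74)

Answer: (8, 16, 74, 74)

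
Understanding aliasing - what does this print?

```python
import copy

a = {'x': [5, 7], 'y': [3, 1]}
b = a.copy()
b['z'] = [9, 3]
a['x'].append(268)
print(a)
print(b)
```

Key concept: shallow copy of dict with mutable values.
Step by step:
`a = {'x': [5, 7], 'y': [3, 1]}` → a = {'x': [5, 7], 'y': [3, 1]}
`b = a.copy()` → b = {'x': [5, 7], 'y': [3, 1]}
`b['z'] = [9, 3]` → b = {'x': [5, 7], 'y': [3, 1], 'z': [9, 3]}
`a['x'].append(268)` → a = {'x': [5, 7, 268], 'y': [3, 1]}; b = {'x': [5, 7, 268], 'y': [3, 1], 'z': [9, 3]}
`print(a)` → prints {'x': [5, 7, 268], 'y': [3, 1]}
`print(b)` → prints {'x': [5, 7, 268], 'y': [3, 1], 'z': [9, 3]}

Answer:
{'x': [5, 7, 268], 'y': [3, 1]}
{'x': [5, 7, 268], 'y': [3, 1], 'z': [9, 3]}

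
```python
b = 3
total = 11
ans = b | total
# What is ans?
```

Trace:
`b = 3` → b = 3
`total = 11` → total = 11
`ans = b | total` → ans = 11
So ans = 11

Answer: 11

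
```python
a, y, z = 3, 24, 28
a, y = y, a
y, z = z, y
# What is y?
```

Trace:
`a, y, z = 3, 24, 28` → a = 3; y = 24; z = 28
`a, y = y, a` → a = 24; y = 3
`y, z = z, y` → y = 28; z = 3
So y = 28

Answer: 28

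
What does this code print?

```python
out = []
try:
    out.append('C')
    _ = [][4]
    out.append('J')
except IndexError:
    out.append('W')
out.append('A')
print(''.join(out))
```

Execution trace: 'C' (try body) → 'W' (except IndexError) → 'A' (after the try/except). Output: CWA

Answer: CWA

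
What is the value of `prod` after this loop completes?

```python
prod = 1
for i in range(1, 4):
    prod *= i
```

3! = 6
`prod` takes the values: 1 → 2 → 6

Answer: 6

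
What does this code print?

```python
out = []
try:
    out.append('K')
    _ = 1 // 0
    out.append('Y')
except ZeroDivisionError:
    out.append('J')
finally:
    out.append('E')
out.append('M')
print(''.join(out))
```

Execution trace: 'K' (try body) → 'J' (except ZeroDivisionError) → 'E' (finally) → 'M' (after the try/except). Output: KJEM

Answer: KJEM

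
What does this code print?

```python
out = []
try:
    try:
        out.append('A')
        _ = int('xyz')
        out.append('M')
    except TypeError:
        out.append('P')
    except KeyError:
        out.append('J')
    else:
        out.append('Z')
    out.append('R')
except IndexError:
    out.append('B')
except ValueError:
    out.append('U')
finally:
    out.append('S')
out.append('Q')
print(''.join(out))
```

Execution trace: 'A' (inner try body) → 'U' (except ValueError) → 'S' (finally) → 'Q' (after the try/except). Output: AUSQ

Answer: AUSQ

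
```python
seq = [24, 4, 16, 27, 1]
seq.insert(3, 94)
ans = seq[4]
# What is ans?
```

Trace:
`seq = [24, 4, 16, 27, 1]` → seq = [24, 4, 16, 27, 1]
`seq.insert(3, 94)` → seq = [24, 4, 16, 94, 27, 1]
`ans = seq[4]` → ans = 27
So ans = 27

Answer: 27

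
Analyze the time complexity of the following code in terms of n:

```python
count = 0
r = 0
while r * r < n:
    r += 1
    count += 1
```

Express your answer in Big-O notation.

Each loop level contributes: √n. Multiplying the contributions gives O(√n).

Answer: O(√n)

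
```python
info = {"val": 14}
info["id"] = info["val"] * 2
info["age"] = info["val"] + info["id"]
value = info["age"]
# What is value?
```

Trace:
`info = {"val": 14}` → info = {'val': 14}
`info["id"] = info["val"] * 2` → info = {'val': 14, 'id': 28}
`info["age"] = info["val"] + info["id"]` → info = {'val': 14, 'id': 28, 'age': 42}
`value = info["age"]` → value = 42
So value = 42

Answer: 42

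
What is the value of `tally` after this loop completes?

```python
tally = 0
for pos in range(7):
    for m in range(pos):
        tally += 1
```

Triangle number: 0+1+2+...+6
`tally` takes the values: 0 → 1 → 2 → 3 → 4 → 5 → 6 → 7 → 8 → 9 → 10 → 11 → 12 → 13 → 14 → 15 → 16 → 17 → 18 → 19 → 20 → 21

Answer: 21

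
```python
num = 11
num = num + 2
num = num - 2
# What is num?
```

Trace:
`num = 11` → num = 11
`num = num + 2` → num = 13
`num = num - 2` → num = 11
So num = 11

Answer: 11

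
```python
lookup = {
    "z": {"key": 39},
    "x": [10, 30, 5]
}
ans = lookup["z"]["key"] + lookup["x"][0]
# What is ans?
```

Trace:
`lookup = { ...` → lookup = {'z': {'key': 39}, 'x': [10, 30, 5]}
`ans = lookup["z"]["key"] + lookup["x"][0]` → ans = 49
So ans = 49

Answer: 49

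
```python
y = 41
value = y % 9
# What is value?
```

Trace:
`y = 41` → y = 41
`value = y % 9` → value = 5
So value = 5

Answer: 5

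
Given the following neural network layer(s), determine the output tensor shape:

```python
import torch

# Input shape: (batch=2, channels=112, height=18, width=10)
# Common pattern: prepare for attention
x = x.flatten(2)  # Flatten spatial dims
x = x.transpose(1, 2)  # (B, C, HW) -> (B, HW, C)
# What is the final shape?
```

Input: (2, 112, 18, 10) -> after flatten(2): (2, 112, 180) -> Output: (2, 180, 112)

Answer: (2, 180, 112)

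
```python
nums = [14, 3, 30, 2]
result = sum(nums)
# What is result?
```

Trace:
`nums = [14, 3, 30, 2]` → nums = [14, 3, 30, 2]
`result = sum(nums)` → result = 49
So result = 49

Answer: 49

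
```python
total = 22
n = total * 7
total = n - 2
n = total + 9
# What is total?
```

Trace:
`total = 22` → total = 22
`n = total * 7` → n = 154
`total = n - 2` → total = 152
`n = total + 9` → n = 161
So total = 152

Answer: 152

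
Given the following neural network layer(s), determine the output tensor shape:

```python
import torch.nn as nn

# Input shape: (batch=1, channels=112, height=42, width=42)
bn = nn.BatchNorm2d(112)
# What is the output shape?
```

Input: (1, 112, 42, 42) -> Output: (1, 112, 42, 42)

Answer: (1, 112, 42, 42)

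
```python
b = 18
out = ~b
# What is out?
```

Trace:
`b = 18` → b = 18
`out = ~b` → out = -19
So out = -19

Answer: -19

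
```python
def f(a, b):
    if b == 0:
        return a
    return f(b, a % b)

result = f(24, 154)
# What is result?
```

f(24, 154) -> f(154, 24) -> f(24, 10) -> f(10, 4) -> f(4, 2) -> f(2, 0) -> 2

Answer: 2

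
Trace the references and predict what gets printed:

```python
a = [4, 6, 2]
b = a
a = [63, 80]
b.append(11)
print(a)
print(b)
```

Key concept: rebinding vs mutation: a is rebound to a new list, b still points at the original.
Step by step:
`a = [4, 6, 2]` → a = [4, 6, 2]
`b = a` → b = [4, 6, 2] (same object as a)
`a = [63, 80]` → a = [63, 80]
`b.append(11)` → b = [4, 6, 2, 11]
`print(a)` → prints [63, 80]
`print(b)` → prints [4, 6, 2, 11]

Answer:
[63, 80]
[4, 6, 2, 11]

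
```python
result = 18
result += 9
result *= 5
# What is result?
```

Trace:
`result = 18` → result = 18
`result += 9` → result = 27
`result *= 5` → result = 135
So result = 135

Answer: 135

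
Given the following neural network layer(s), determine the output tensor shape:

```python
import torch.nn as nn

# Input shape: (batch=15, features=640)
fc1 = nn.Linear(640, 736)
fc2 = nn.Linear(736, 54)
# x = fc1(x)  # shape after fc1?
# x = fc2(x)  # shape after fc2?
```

Input: (15, 640) -> after fc1: (15, 736) -> Output: (15, 54)

Answer: (15, 54)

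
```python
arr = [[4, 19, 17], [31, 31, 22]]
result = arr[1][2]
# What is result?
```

Trace:
`arr = [[4, 19, 17], [31, 31, 22]]` → arr = [[4, 19, 17], [31, 31, 22]]
`result = arr[1][2]` → result = 22
So result = 22

Answer: 22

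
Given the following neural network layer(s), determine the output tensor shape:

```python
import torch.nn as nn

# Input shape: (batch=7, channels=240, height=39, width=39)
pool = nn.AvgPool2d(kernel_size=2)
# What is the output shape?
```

Input: (7, 240, 39, 39) -> Output: (7, 240, 19, 19)

Answer: (7, 240, 19, 19)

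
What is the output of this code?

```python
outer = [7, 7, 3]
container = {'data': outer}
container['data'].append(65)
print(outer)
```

Key concept: dict holds reference to list.
Step by step:
`outer = [7, 7, 3]` → outer = [7, 7, 3]
`container = {'data': outer}` → container = {'data': [7, 7, 3]}
`container['data'].append(65)` → outer = [7, 7, 3, 65]; container = {'data': [7, 7, 3, 65]}
`print(outer)` → prints [7, 7, 3, 65]

Answer: [7, 7, 3, 65]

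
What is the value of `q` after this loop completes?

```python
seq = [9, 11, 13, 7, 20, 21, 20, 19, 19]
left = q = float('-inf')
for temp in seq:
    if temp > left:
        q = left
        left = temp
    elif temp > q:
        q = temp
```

Second largest (with repeats) in [9, 11, 13, 7, 20, 21, 20, 19, 19]
`q` takes the values: -inf → 9 → 11 → 13 → 20

Answer: 20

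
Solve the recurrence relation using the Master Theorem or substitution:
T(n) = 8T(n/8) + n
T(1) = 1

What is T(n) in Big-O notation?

By Master Theorem: a=8, b=8, f(n)=n. Since log_8(8) = 1 and f(n) = Θ(n^1), Case 2 applies. T(n) = O(n log n).

Answer: O(n log n)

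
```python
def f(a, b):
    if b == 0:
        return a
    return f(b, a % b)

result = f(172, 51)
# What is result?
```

f(172, 51) -> f(51, 19) -> f(19, 13) -> f(13, 6) -> f(6, 1) -> f(1, 0) -> 1

Answer: 1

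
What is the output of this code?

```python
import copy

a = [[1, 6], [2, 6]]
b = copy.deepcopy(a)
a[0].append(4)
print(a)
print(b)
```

Key concept: deep copy is fully independent.
Step by step:
`a = [[1, 6], [2, 6]]` → a = [[1, 6], [2, 6]]
`b = copy.deepcopy(a)` → b = [[1, 6], [2, 6]]
`a[0].append(4)` → a = [[1, 6, 4], [2, 6]]
`print(a)` → prints [[1, 6, 4], [2, 6]]
`print(b)` → prints [[1, 6], [2, 6]]

Answer:
[[1, 6, 4], [2, 6]]
[[1, 6], [2, 6]]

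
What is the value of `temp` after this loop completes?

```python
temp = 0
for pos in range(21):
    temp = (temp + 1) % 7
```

Increment mod 7, 21 times = 0
`temp` takes the values: 0 → 1 → 2 → 3 → 4 → 5 → 6 → 0 → 1 → 2 → 3 → 4 → 5 → 6 → 0 → 1 → 2 → 3 → 4 → 5 → 6 → 0

Answer: 0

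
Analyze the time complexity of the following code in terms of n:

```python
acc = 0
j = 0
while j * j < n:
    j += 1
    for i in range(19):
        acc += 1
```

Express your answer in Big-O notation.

Each loop level contributes: √n × 1. Multiplying the contributions gives O(√n).

Answer: O(√n)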